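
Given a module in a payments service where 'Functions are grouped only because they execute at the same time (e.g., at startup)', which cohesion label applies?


Reasoning: Related by timing only
Type: Temporal cohesion

Temporal cohesion


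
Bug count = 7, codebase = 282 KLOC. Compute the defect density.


Defect density = defects / KLOC
Defect density = 7 / 282
Defect density = 0.025 defects/KLOC

0.025 defects/KLOC


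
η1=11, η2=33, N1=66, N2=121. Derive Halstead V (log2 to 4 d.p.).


Formula: V = N * log2(η), where N = N1 + N2 and η = η1 + η2
η = 11 + 33 = 44
N = 66 + 121 = 187
log2(44) ≈ 5.4594
V = 187 * 5.4594 = 1020.91

1020.91


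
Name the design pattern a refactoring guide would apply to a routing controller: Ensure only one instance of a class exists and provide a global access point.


This matches the Singleton pattern

Singleton


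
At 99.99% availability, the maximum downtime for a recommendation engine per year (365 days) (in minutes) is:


Formula: allowed downtime = period * (100 - SLA) / 100
Period (year (365 days)) = 525600 minutes
Unavailability fraction = (100 - 99.99) / 100
Allowed downtime = 525600 * (100 - 99.99) / 100
Allowed downtime = 52.56 minutes

52.56 minutes


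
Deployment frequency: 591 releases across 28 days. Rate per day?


Formula: deployments per day = releases / days
= 591 / 28
= 21.107 deploys/day
(equivalently, 147.75 deploys/week)

21.107 deploys/day


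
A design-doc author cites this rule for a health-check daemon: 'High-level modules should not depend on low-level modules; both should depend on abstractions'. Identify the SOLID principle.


This describes the Dependency Inversion Principle (DIP)

Dependency Inversion Principle (DIP)


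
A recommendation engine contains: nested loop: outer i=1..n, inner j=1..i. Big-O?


Reasoning: triangle: n(n+1)/2 ~ n^2/2
Complexity: O(n^2)

O(n^2)


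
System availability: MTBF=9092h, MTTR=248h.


Availability = MTBF / (MTBF + MTTR)
Availability = 9092 / (9092 + 248)
Availability = 9092 / 9340
Availability = 97.3448%

97.3448%


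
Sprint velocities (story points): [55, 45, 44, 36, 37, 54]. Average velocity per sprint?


Formula: Avg velocity = Total points / Number of sprints
Points: [55, 45, 44, 36, 37, 54]
Sum = 55 + 45 + 44 + 36 + 37 + 54 = 271
Avg velocity = 271 / 6 = 45.17 points/sprint

45.17 points/sprint


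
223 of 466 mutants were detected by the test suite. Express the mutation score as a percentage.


Mutation score = killed / total * 100
Mutation score = 223 / 466 * 100
Mutation score = 47.85%

47.85%


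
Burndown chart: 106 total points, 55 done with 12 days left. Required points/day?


Formula: Required rate = Remaining points / Days left
Remaining = 106 - 55 = 51 points
Required rate = 51 / 12 = 4.25 points/day

4.25 points/day


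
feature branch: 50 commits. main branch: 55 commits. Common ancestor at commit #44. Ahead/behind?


Common ancestor: commit #44
feature commits after divergence: 50 - 44 = 6
main commits after divergence: 55 - 44 = 11
feature is 6 commits ahead of main
main is 11 commits ahead of feature

feature ahead: 6, main ahead: 11


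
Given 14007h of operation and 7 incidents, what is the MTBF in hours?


Formula: MTBF = Total operating time / Number of failures
MTBF = 14007 / 7
MTBF = 2001.0 hours

2001.0 hours


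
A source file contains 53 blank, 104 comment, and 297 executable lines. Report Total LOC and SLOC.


Total LOC = blank + comment + code
Total LOC = 53 + 104 + 297 = 454
SLOC (source only) = code = 297

Total LOC: 454, SLOC: 297


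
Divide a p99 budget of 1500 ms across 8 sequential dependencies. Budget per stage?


Formula: per_stage = total_budget / stages
per_stage = 1500 / 8
per_stage = 187.5 ms

187.5 ms


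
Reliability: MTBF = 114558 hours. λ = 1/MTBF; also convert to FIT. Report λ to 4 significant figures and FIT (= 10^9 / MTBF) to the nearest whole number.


Formula: λ = 1 / MTBF; FIT = λ × 1e9 = 1e9 / MTBF
λ = 1 / 114558 ≈ 8.729e-06 failures/hour
FIT = 1e9 / 114558 ≈ 8729 failures per 1e9 hours (nearest whole number)

λ = 8.729e-06 /h, FIT = 8729


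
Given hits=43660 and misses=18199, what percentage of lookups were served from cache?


Formula: hit rate = hits / (hits + misses) * 100
hit rate = 43660 / (43660 + 18199) * 100
hit rate = 43660 / 61859 * 100
hit rate = 70.58%

70.58%


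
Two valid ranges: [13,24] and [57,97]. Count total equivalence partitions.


Valid ranges: [13,24] and [57,97]
Class 1: x < 13 — invalid
Class 2: 13 ≤ x ≤ 24 — valid
Class 3: 24 < x < 57 — invalid (gap between ranges)
Class 4: 57 ≤ x ≤ 97 — valid
Class 5: x > 97 — invalid
Total equivalence classes: 5

5 equivalence classes


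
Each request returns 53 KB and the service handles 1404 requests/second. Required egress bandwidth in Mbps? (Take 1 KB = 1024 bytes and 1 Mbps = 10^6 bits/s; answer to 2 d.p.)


Formula: Mbps = payload_bytes * RPS * 8 / 1e6
Payload per request = 53 KB = 53 * 1024 = 54272 bytes
Total bytes/sec = 54272 * 1404 = 76197888
Total bits/sec = 76197888 * 8 = 609583104
Mbps = 609583104 / 1e6 = 609.58

609.58 Mbps


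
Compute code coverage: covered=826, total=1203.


Coverage = covered / total * 100
Coverage = 826 / 1203 * 100
Coverage = 68.66%

68.66%


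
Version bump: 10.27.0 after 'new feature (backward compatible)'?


Current: 10.27.0
Change category: 'new feature (backward compatible)' → minor bump
SemVer rule: minor bump → increment MINOR, reset PATCH to 0 (MAJOR unchanged)
New: 10.28.0

10.28.0


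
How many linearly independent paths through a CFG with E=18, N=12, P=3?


Formula: V(G) = E - N + 2P
V(G) = 18 - 12 + 2*3
V(G) = 6 + 6
V(G) = 12

12


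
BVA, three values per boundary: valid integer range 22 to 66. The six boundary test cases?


Range: [22, 66]
Boundaries: just below min, min, min+1, max-1, max, just above max
Values: [21, 22, 23, 65, 66, 67]

[21, 22, 23, 65, 66, 67]


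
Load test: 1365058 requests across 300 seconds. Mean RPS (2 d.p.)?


Formula: throughput = requests / seconds
throughput = 1365058 / 300
throughput = 4550.19 requests/second

4550.19 requests/second


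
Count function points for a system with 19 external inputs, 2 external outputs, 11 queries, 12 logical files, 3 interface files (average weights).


UFP = EI*4 + EO*5 + EQ*4 + ILF*10 + EIF*7
UFP = 19*4 + 2*5 + 11*4 + 12*10 + 3*7
UFP = 76 + 10 + 44 + 120 + 21
UFP = 271

271


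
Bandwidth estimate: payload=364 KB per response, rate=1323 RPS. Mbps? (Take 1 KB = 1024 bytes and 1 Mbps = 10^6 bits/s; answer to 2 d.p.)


Formula: Mbps = payload_bytes * RPS * 8 / 1e6
Payload per request = 364 KB = 364 * 1024 = 372736 bytes
Total bytes/sec = 372736 * 1323 = 493129728
Total bits/sec = 493129728 * 8 = 3945037824
Mbps = 3945037824 / 1e6 = 3945.04

3945.04 Mbps


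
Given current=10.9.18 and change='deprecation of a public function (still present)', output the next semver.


Current: 10.9.18
Change category: 'deprecation of a public function (still present)' → minor bump
SemVer rule: minor bump → increment MINOR, reset PATCH to 0 (MAJOR unchanged)
New: 10.10.0

10.10.0


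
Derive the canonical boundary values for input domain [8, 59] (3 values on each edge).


Range: [8, 59]
Boundaries: just below min, min, min+1, max-1, max, just above max
Values: [7, 8, 9, 58, 59, 60]

[7, 8, 9, 58, 59, 60]


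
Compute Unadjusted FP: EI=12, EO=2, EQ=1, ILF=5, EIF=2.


UFP = EI*4 + EO*5 + EQ*4 + ILF*10 + EIF*7
UFP = 12*4 + 2*5 + 1*4 + 5*10 + 2*7
UFP = 48 + 10 + 4 + 50 + 14
UFP = 126

126


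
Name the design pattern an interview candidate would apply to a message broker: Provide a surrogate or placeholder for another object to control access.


This matches the Proxy pattern

Proxy


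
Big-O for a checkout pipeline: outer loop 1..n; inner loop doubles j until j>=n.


Reasoning: linear outer times logarithmic inner
Complexity: O(n log n)

O(n log n)


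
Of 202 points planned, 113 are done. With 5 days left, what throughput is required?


Formula: Required rate = Remaining points / Days left
Remaining = 202 - 113 = 89 points
Required rate = 89 / 5 = 17.8 points/day

17.8 points/day


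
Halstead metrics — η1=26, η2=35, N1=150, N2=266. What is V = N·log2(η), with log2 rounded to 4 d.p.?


Formula: V = N * log2(η), where N = N1 + N2 and η = η1 + η2
η = 26 + 35 = 61
N = 150 + 266 = 416
log2(61) ≈ 5.9307
V = 416 * 5.9307 = 2467.17

2467.17


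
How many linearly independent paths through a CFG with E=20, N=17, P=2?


Formula: V(G) = E - N + 2P
V(G) = 20 - 17 + 2*2
V(G) = 3 + 4
V(G) = 7

7


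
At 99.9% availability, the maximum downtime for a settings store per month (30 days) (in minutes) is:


Formula: allowed downtime = period * (100 - SLA) / 100
Period (month (30 days)) = 43200 minutes
Unavailability fraction = (100 - 99.9) / 100
Allowed downtime = 43200 * (100 - 99.9) / 100
Allowed downtime = 43.2 minutes

43.2 minutes


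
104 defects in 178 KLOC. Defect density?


Defect density = defects / KLOC
Defect density = 104 / 178
Defect density = 0.584 defects/KLOC

0.584 defects/KLOC


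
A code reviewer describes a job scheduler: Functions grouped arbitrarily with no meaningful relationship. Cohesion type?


Reasoning: Worst: random grouping
Type: Coincidental cohesion

Coincidental cohesion


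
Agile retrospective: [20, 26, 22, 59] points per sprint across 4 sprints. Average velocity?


Formula: Avg velocity = Total points / Number of sprints
Points: [20, 26, 22, 59]
Sum = 20 + 26 + 22 + 59 = 127
Avg velocity = 127 / 4 = 31.75 points/sprint

31.75 points/sprint


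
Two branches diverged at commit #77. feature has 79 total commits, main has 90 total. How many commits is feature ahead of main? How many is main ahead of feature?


Common ancestor: commit #77
feature commits after divergence: 79 - 77 = 2
main commits after divergence: 90 - 77 = 13
feature is 2 commits ahead of main
main is 13 commits ahead of feature

feature ahead: 2, main ahead: 13


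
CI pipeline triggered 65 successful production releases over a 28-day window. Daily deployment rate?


Formula: deployments per day = releases / days
= 65 / 28
= 2.321 deploys/day
(equivalently, 16.25 deploys/week)

2.321 deploys/day


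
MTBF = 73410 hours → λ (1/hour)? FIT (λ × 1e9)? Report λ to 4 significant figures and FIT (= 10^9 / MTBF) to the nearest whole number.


Formula: λ = 1 / MTBF; FIT = λ × 1e9 = 1e9 / MTBF
λ = 1 / 73410 ≈ 1.362e-05 failures/hour
FIT = 1e9 / 73410 ≈ 13622 failures per 1e9 hours (nearest whole number)

λ = 1.362e-05 /h, FIT = 13622


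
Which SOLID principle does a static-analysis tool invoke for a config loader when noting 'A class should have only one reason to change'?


This describes the Single Responsibility Principle (SRP)

Single Responsibility Principle (SRP)


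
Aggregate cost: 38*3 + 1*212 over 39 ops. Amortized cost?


Formula: Amortized cost = Total cost / Operations
Total cost = (38 * 3) + (1 * 212)
Total cost = 114 + 212 = 326
Amortized = 326 / 39 = 8.359

8.359


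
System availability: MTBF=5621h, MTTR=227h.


Availability = MTBF / (MTBF + MTTR)
Availability = 5621 / (5621 + 227)
Availability = 5621 / 5848
Availability = 96.1183%

96.1183%


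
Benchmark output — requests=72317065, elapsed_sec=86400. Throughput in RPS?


Formula: throughput = requests / seconds
throughput = 72317065 / 86400
throughput = 837.0 requests/second

837.0 requests/second


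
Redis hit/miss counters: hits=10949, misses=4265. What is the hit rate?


Formula: hit rate = hits / (hits + misses) * 100
hit rate = 10949 / (10949 + 4265) * 100
hit rate = 10949 / 15214 * 100
hit rate = 71.97%

71.97%


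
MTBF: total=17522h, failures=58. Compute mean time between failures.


Formula: MTBF = Total operating time / Number of failures
MTBF = 17522 / 58
MTBF = 302.1 hours

302.1 hours


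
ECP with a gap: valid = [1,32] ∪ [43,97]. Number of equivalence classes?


Valid ranges: [1,32] and [43,97]
Class 1: x < 1 — invalid
Class 2: 1 ≤ x ≤ 32 — valid
Class 3: 32 < x < 43 — invalid (gap between ranges)
Class 4: 43 ≤ x ≤ 97 — valid
Class 5: x > 97 — invalid
Total equivalence classes: 5

5 equivalence classes


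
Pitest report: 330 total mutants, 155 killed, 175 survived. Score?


Mutation score = killed / total * 100
Mutation score = 155 / 330 * 100
Mutation score = 46.97%

46.97%


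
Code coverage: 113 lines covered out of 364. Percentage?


Coverage = covered / total * 100
Coverage = 113 / 364 * 100
Coverage = 31.04%

31.04%


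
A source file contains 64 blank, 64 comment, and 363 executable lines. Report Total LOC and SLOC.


Total LOC = blank + comment + code
Total LOC = 64 + 64 + 363 = 491
SLOC (source only) = code = 363

Total LOC: 491, SLOC: 363


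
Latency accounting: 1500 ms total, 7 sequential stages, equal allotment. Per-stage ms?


Formula: per_stage = total_budget / stages
per_stage = 1500 / 7
per_stage = 214.29 ms

214.29 ms


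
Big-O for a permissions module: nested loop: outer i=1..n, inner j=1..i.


Reasoning: triangle: n(n+1)/2 ~ n^2/2
Complexity: O(n^2)

O(n^2)


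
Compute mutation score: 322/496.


Mutation score = killed / total * 100
Mutation score = 322 / 496 * 100
Mutation score = 64.92%

64.92%


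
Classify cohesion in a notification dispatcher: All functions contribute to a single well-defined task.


Reasoning: Best: single purpose
Type: Functional cohesion

Functional cohesion


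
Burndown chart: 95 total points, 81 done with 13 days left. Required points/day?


Formula: Required rate = Remaining points / Days left
Remaining = 95 - 81 = 14 points
Required rate = 14 / 13 = 1.08 points/day

1.08 points/day


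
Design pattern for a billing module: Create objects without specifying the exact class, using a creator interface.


This matches the Factory Method pattern

Factory Method


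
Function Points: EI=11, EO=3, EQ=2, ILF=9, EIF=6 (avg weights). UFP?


UFP = EI*4 + EO*5 + EQ*4 + ILF*10 + EIF*7
UFP = 11*4 + 3*5 + 2*4 + 9*10 + 6*7
UFP = 44 + 15 + 8 + 90 + 42
UFP = 199

199


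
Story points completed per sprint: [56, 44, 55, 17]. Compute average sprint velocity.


Formula: Avg velocity = Total points / Number of sprints
Points: [56, 44, 55, 17]
Sum = 56 + 44 + 55 + 17 = 172
Avg velocity = 172 / 4 = 43.0 points/sprint

43.0 points/sprint


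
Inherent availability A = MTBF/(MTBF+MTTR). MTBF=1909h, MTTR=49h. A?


Availability = MTBF / (MTBF + MTTR)
Availability = 1909 / (1909 + 49)
Availability = 1909 / 1958
Availability = 97.4974%

97.4974%


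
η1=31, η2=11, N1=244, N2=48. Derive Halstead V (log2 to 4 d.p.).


Formula: V = N * log2(η), where N = N1 + N2 and η = η1 + η2
η = 31 + 11 = 42
N = 244 + 48 = 292
log2(42) ≈ 5.3923
V = 292 * 5.3923 = 1574.55

1574.55


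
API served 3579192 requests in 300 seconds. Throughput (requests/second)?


Formula: throughput = requests / seconds
throughput = 3579192 / 300
throughput = 11930.64 requests/second

11930.64 requests/second


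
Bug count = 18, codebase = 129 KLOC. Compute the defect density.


Defect density = defects / KLOC
Defect density = 18 / 129
Defect density = 0.14 defects/KLOC

0.14 defects/KLOC


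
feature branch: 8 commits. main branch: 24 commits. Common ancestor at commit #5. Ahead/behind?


Common ancestor: commit #5
feature commits after divergence: 8 - 5 = 3
main commits after divergence: 24 - 5 = 19
feature is 3 commits ahead of main
main is 19 commits ahead of feature

feature ahead: 3, main ahead: 19


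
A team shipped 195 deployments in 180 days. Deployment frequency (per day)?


Formula: deployments per day = releases / days
= 195 / 180
= 1.083 deploys/day
(equivalently, 7.58 deploys/week)

1.083 deploys/day


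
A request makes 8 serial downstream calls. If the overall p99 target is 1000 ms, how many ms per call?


Formula: per_stage = total_budget / stages
per_stage = 1000 / 8
per_stage = 125.0 ms

125.0 ms


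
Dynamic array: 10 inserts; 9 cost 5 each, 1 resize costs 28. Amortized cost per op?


Formula: Amortized cost = Total cost / Operations
Total cost = (9 * 5) + (1 * 28)
Total cost = 45 + 28 = 73
Amortized = 73 / 10 = 7.3

7.3


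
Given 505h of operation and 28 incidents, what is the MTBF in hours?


Formula: MTBF = Total operating time / Number of failures
MTBF = 505 / 28
MTBF = 18.04 hours

18.04 hours


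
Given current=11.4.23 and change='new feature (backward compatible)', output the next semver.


Current: 11.4.23
Change category: 'new feature (backward compatible)' → minor bump
SemVer rule: minor bump → increment MINOR, reset PATCH to 0 (MAJOR unchanged)
New: 11.5.0

11.5.0


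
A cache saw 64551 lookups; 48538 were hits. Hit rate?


Formula: hit rate = hits / (hits + misses) * 100
hit rate = 48538 / (48538 + 16013) * 100
hit rate = 48538 / 64551 * 100
hit rate = 75.19%

75.19%


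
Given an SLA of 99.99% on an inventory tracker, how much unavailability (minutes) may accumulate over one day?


Formula: allowed downtime = period * (100 - SLA) / 100
Period (day) = 1440 minutes
Unavailability fraction = (100 - 99.99) / 100
Allowed downtime = 1440 * (100 - 99.99) / 100
Allowed downtime = 0.144 minutes

0.144 minutes


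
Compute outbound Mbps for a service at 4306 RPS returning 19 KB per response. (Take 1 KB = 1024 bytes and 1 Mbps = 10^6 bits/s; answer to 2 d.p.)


Formula: Mbps = payload_bytes * RPS * 8 / 1e6
Payload per request = 19 KB = 19 * 1024 = 19456 bytes
Total bytes/sec = 19456 * 4306 = 83777536
Total bits/sec = 83777536 * 8 = 670220288
Mbps = 670220288 / 1e6 = 670.22

670.22 Mbps


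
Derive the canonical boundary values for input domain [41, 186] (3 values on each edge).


Range: [41, 186]
Boundaries: just below min, min, min+1, max-1, max, just above max
Values: [40, 41, 42, 185, 186, 187]

[40, 41, 42, 185, 186, 187]


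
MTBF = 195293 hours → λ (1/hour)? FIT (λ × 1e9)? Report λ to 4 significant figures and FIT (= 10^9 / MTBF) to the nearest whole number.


Formula: λ = 1 / MTBF; FIT = λ × 1e9 = 1e9 / MTBF
λ = 1 / 195293 ≈ 5.121e-06 failures/hour
FIT = 1e9 / 195293 ≈ 5121 failures per 1e9 hours (nearest whole number)

λ = 5.121e-06 /h, FIT = 5121


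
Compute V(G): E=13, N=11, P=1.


Formula: V(G) = E - N + 2P
V(G) = 13 - 11 + 2*1
V(G) = 2 + 2
V(G) = 4

4


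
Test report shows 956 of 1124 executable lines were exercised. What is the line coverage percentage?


Coverage = covered / total * 100
Coverage = 956 / 1124 * 100
Coverage = 85.05%

85.05%


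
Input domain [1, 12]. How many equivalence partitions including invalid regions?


Valid range: [1, 12]
Class 1: x < 1 — invalid
Class 2: 1 ≤ x ≤ 12 — valid
Class 3: x > 12 — invalid
Total equivalence classes: 3

3 equivalence classes


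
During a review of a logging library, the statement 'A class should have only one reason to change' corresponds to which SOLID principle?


This describes the Single Responsibility Principle (SRP)

Single Responsibility Principle (SRP)


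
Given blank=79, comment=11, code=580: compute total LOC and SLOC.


Total LOC = blank + comment + code
Total LOC = 79 + 11 + 580 = 670
SLOC (source only) = code = 580

Total LOC: 670, SLOC: 580


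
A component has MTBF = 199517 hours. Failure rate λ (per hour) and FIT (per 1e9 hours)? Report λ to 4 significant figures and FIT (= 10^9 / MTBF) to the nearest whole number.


Formula: λ = 1 / MTBF; FIT = λ × 1e9 = 1e9 / MTBF
λ = 1 / 199517 ≈ 5.012e-06 failures/hour
FIT = 1e9 / 199517 ≈ 5012 failures per 1e9 hours (nearest whole number)

λ = 5.012e-06 /h, FIT = 5012


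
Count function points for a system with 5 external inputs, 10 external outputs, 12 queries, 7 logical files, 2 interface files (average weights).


UFP = EI*4 + EO*5 + EQ*4 + ILF*10 + EIF*7
UFP = 5*4 + 10*5 + 12*4 + 7*10 + 2*7
UFP = 20 + 50 + 48 + 70 + 14
UFP = 202

202


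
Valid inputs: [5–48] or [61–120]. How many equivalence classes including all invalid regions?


Valid ranges: [5,48] and [61,120]
Class 1: x < 5 — invalid
Class 2: 5 ≤ x ≤ 48 — valid
Class 3: 48 < x < 61 — invalid (gap between ranges)
Class 4: 61 ≤ x ≤ 120 — valid
Class 5: x > 120 — invalid
Total equivalence classes: 5

5 equivalence classes


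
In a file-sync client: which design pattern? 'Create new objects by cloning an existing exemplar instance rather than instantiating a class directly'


This matches the Prototype pattern

Prototype


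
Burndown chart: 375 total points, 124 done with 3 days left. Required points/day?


Formula: Required rate = Remaining points / Days left
Remaining = 375 - 124 = 251 points
Required rate = 251 / 3 = 83.67 points/day

83.67 points/day


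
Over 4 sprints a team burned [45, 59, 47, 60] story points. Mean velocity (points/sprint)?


Formula: Avg velocity = Total points / Number of sprints
Points: [45, 59, 47, 60]
Sum = 45 + 59 + 47 + 60 = 211
Avg velocity = 211 / 4 = 52.75 points/sprint

52.75 points/sprint


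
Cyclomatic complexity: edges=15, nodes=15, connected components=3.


Formula: V(G) = E - N + 2P
V(G) = 15 - 15 + 2*3
V(G) = 0 + 6
V(G) = 6

6


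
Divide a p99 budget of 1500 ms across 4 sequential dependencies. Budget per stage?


Formula: per_stage = total_budget / stages
per_stage = 1500 / 4
per_stage = 375.0 ms

375.0 ms


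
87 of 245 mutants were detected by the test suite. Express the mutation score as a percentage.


Mutation score = killed / total * 100
Mutation score = 87 / 245 * 100
Mutation score = 35.51%

35.51%


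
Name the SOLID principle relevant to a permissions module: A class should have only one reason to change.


This describes the Single Responsibility Principle (SRP)

Single Responsibility Principle (SRP)


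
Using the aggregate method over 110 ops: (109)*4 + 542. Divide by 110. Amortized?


Formula: Amortized cost = Total cost / Operations
Total cost = (109 * 4) + (1 * 542)
Total cost = 436 + 542 = 978
Amortized = 978 / 110 = 8.8909

8.8909


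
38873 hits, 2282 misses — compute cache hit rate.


Formula: hit rate = hits / (hits + misses) * 100
hit rate = 38873 / (38873 + 2282) * 100
hit rate = 38873 / 41155 * 100
hit rate = 94.46%

94.46%


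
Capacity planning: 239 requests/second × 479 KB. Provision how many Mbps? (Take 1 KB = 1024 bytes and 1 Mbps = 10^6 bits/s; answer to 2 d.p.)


Formula: Mbps = payload_bytes * RPS * 8 / 1e6
Payload per request = 479 KB = 479 * 1024 = 490496 bytes
Total bytes/sec = 490496 * 239 = 117228544
Total bits/sec = 117228544 * 8 = 937828352
Mbps = 937828352 / 1e6 = 937.83

937.83 Mbps


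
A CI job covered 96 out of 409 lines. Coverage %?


Coverage = covered / total * 100
Coverage = 96 / 409 * 100
Coverage = 23.47%

23.47%


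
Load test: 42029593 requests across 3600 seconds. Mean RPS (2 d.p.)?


Formula: throughput = requests / seconds
throughput = 42029593 / 3600
throughput = 11674.89 requests/second

11674.89 requests/second


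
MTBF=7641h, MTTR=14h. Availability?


Availability = MTBF / (MTBF + MTTR)
Availability = 7641 / (7641 + 14)
Availability = 7641 / 7655
Availability = 99.8171%

99.8171%


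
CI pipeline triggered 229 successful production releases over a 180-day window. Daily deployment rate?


Formula: deployments per day = releases / days
= 229 / 180
= 1.272 deploys/day
(equivalently, 8.91 deploys/week)

1.272 deploys/day


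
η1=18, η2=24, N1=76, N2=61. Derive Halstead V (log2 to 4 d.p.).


Formula: V = N * log2(η), where N = N1 + N2 and η = η1 + η2
η = 18 + 24 = 42
N = 76 + 61 = 137
log2(42) ≈ 5.3923
V = 137 * 5.3923 = 738.75

738.75


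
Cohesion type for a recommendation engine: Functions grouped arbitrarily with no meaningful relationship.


Reasoning: Worst: random grouping
Type: Coincidental cohesion

Coincidental cohesion


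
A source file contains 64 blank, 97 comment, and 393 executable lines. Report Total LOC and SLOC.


Total LOC = blank + comment + code
Total LOC = 64 + 97 + 393 = 554
SLOC (source only) = code = 393

Total LOC: 554, SLOC: 393


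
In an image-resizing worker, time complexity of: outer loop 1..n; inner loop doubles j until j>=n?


Reasoning: linear outer times logarithmic inner
Complexity: O(n log n)

O(n log n)


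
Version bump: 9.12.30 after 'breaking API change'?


Current: 9.12.30
Change category: 'breaking API change' → major bump
SemVer rule: major bump → increment MAJOR, reset MINOR and PATCH to 0
New: 10.0.0

10.0.0


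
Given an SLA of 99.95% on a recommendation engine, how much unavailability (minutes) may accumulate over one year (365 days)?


Formula: allowed downtime = period * (100 - SLA) / 100
Period (year (365 days)) = 525600 minutes
Unavailability fraction = (100 - 99.95) / 100
Allowed downtime = 525600 * (100 - 99.95) / 100
Allowed downtime = 262.8 minutes

262.8 minutes


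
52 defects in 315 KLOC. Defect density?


Defect density = defects / KLOC
Defect density = 52 / 315
Defect density = 0.165 defects/KLOC

0.165 defects/KLOC


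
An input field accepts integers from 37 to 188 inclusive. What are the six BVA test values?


Range: [37, 188]
Boundaries: just below min, min, min+1, max-1, max, just above max
Values: [36, 37, 38, 187, 188, 189]

[36, 37, 38, 187, 188, 189]


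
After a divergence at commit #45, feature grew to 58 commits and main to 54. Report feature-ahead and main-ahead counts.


Common ancestor: commit #45
feature commits after divergence: 58 - 45 = 13
main commits after divergence: 54 - 45 = 9
feature is 13 commits ahead of main
main is 9 commits ahead of feature

feature ahead: 13, main ahead: 9


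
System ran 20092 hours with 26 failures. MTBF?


Formula: MTBF = Total operating time / Number of failures
MTBF = 20092 / 26
MTBF = 772.77 hours

772.77 hours


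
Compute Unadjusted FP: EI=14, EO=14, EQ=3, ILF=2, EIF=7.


UFP = EI*4 + EO*5 + EQ*4 + ILF*10 + EIF*7
UFP = 14*4 + 14*5 + 3*4 + 2*10 + 7*7
UFP = 56 + 70 + 12 + 20 + 49
UFP = 207

207


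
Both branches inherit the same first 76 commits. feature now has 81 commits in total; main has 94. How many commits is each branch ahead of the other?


Common ancestor: commit #76
feature commits after divergence: 81 - 76 = 5
main commits after divergence: 94 - 76 = 18
feature is 5 commits ahead of main
main is 18 commits ahead of feature

feature ahead: 5, main ahead: 18


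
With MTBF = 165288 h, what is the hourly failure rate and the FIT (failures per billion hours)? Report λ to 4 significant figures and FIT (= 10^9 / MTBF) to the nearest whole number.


Formula: λ = 1 / MTBF; FIT = λ × 1e9 = 1e9 / MTBF
λ = 1 / 165288 ≈ 6.050e-06 failures/hour
FIT = 1e9 / 165288 ≈ 6050 failures per 1e9 hours (nearest whole number)

λ = 6.050e-06 /h, FIT = 6050


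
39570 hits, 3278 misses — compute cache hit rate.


Formula: hit rate = hits / (hits + misses) * 100
hit rate = 39570 / (39570 + 3278) * 100
hit rate = 39570 / 42848 * 100
hit rate = 92.35%

92.35%


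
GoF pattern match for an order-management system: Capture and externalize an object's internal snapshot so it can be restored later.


This matches the Memento pattern

Memento


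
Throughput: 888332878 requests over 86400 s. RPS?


Formula: throughput = requests / seconds
throughput = 888332878 / 86400
throughput = 10281.63 requests/second

10281.63 requests/second


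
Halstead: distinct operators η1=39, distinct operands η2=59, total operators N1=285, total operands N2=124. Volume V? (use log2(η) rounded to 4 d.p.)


Formula: V = N * log2(η), where N = N1 + N2 and η = η1 + η2
η = 39 + 59 = 98
N = 285 + 124 = 409
log2(98) ≈ 6.6147
V = 409 * 6.6147 = 2705.41

2705.41


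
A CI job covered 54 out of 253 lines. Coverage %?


Coverage = covered / total * 100
Coverage = 54 / 253 * 100
Coverage = 21.34%

21.34%


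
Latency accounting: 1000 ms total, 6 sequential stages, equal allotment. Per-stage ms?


Formula: per_stage = total_budget / stages
per_stage = 1000 / 6
per_stage = 166.67 ms

166.67 ms


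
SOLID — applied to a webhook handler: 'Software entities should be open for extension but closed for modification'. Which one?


This describes the Open/Closed Principle (OCP)

Open/Closed Principle (OCP)


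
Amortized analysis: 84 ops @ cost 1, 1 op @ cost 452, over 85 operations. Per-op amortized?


Formula: Amortized cost = Total cost / Operations
Total cost = (84 * 1) + (1 * 452)
Total cost = 84 + 452 = 536
Amortized = 536 / 85 = 6.3059

6.3059


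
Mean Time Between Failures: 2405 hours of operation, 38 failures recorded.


Formula: MTBF = Total operating time / Number of failures
MTBF = 2405 / 38
MTBF = 63.29 hours

63.29 hours


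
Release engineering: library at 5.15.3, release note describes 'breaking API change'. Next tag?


Current: 5.15.3
Change category: 'breaking API change' → major bump
SemVer rule: major bump → increment MAJOR, reset MINOR and PATCH to 0
New: 6.0.0

6.0.0


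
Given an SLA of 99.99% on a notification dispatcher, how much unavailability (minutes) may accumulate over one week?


Formula: allowed downtime = period * (100 - SLA) / 100
Period (week) = 10080 minutes
Unavailability fraction = (100 - 99.99) / 100
Allowed downtime = 10080 * (100 - 99.99) / 100
Allowed downtime = 1.008 minutes

1.008 minutes


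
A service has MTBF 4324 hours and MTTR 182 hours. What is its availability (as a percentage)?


Availability = MTBF / (MTBF + MTTR)
Availability = 4324 / (4324 + 182)
Availability = 4324 / 4506
Availability = 95.9609%

95.9609%


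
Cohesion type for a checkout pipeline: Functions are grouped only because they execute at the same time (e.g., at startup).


Reasoning: Related by timing only
Type: Temporal cohesion

Temporal cohesion


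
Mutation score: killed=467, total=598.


Mutation score = killed / total * 100
Mutation score = 467 / 598 * 100
Mutation score = 78.09%

78.09%


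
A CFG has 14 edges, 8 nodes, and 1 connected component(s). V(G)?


Formula: V(G) = E - N + 2P
V(G) = 14 - 8 + 2*1
V(G) = 6 + 2
V(G) = 8

8


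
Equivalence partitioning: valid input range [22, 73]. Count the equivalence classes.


Valid range: [22, 73]
Class 1: x < 22 — invalid
Class 2: 22 ≤ x ≤ 73 — valid
Class 3: x > 73 — invalid
Total equivalence classes: 3

3 equivalence classes


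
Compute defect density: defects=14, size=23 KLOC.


Defect density = defects / KLOC
Defect density = 14 / 23
Defect density = 0.609 defects/KLOC

0.609 defects/KLOC


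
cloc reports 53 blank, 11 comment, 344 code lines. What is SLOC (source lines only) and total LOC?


Total LOC = blank + comment + code
Total LOC = 53 + 11 + 344 = 408
SLOC (source only) = code = 344

Total LOC: 408, SLOC: 344


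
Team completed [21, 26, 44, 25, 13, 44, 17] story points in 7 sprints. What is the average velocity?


Formula: Avg velocity = Total points / Number of sprints
Points: [21, 26, 44, 25, 13, 44, 17]
Sum = 21 + 26 + 44 + 25 + 13 + 44 + 17 = 190
Avg velocity = 190 / 7 = 27.14 points/sprint

27.14 points/sprint


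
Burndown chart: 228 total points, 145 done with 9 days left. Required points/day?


Formula: Required rate = Remaining points / Days left
Remaining = 228 - 145 = 83 points
Required rate = 83 / 9 = 9.22 points/day

9.22 points/day


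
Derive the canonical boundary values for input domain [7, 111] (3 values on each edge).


Range: [7, 111]
Boundaries: just below min, min, min+1, max-1, max, just above max
Values: [6, 7, 8, 110, 111, 112]

[6, 7, 8, 110, 111, 112]


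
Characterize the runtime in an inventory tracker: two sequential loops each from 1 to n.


Reasoning: sequential dominates: O(n) + O(n) = O(n)
Complexity: O(n)

O(n)


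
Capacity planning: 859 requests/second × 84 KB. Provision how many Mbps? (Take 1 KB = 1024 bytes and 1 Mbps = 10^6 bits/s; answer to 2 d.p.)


Formula: Mbps = payload_bytes * RPS * 8 / 1e6
Payload per request = 84 KB = 84 * 1024 = 86016 bytes
Total bytes/sec = 86016 * 859 = 73887744
Total bits/sec = 73887744 * 8 = 591101952
Mbps = 591101952 / 1e6 = 591.1

591.1 Mbps


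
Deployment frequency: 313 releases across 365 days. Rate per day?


Formula: deployments per day = releases / days
= 313 / 365
= 0.858 deploys/day
(equivalently, 6.0 deploys/week)

0.858 deploys/day


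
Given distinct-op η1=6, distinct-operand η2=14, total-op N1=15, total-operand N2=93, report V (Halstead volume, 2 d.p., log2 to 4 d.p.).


Formula: V = N * log2(η), where N = N1 + N2 and η = η1 + η2
η = 6 + 14 = 20
N = 15 + 93 = 108
log2(20) ≈ 4.3219
V = 108 * 4.3219 = 466.77

466.77


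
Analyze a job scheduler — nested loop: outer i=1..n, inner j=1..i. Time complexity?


Reasoning: triangle: n(n+1)/2 ~ n^2/2
Complexity: O(n^2)

O(n^2)


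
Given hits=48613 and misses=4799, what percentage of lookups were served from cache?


Formula: hit rate = hits / (hits + misses) * 100
hit rate = 48613 / (48613 + 4799) * 100
hit rate = 48613 / 53412 * 100
hit rate = 91.02%

91.02%


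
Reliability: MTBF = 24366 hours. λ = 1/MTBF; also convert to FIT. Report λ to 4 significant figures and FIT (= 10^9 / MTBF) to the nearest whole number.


Formula: λ = 1 / MTBF; FIT = λ × 1e9 = 1e9 / MTBF
λ = 1 / 24366 ≈ 4.104e-05 failures/hour
FIT = 1e9 / 24366 ≈ 41041 failures per 1e9 hours (nearest whole number)

λ = 4.104e-05 /h, FIT = 41041


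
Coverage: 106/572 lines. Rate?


Coverage = covered / total * 100
Coverage = 106 / 572 * 100
Coverage = 18.53%

18.53%


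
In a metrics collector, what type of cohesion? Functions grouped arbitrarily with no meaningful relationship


Reasoning: Worst: random grouping
Type: Coincidental cohesion

Coincidental cohesion


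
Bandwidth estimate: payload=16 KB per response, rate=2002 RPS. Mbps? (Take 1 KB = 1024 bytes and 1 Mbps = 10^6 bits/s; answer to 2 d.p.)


Formula: Mbps = payload_bytes * RPS * 8 / 1e6
Payload per request = 16 KB = 16 * 1024 = 16384 bytes
Total bytes/sec = 16384 * 2002 = 32800768
Total bits/sec = 32800768 * 8 = 262406144
Mbps = 262406144 / 1e6 = 262.41

262.41 Mbps


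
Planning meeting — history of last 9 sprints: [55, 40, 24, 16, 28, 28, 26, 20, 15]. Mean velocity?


Formula: Avg velocity = Total points / Number of sprints
Points: [55, 40, 24, 16, 28, 28, 26, 20, 15]
Sum = 55 + 40 + 24 + 16 + 28 + 28 + 26 + 20 + 15 = 252
Avg velocity = 252 / 9 = 28.0 points/sprint

28.0 points/sprint


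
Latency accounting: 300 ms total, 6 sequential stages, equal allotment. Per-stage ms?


Formula: per_stage = total_budget / stages
per_stage = 300 / 6
per_stage = 50.0 ms

50.0 ms


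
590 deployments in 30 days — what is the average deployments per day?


Formula: deployments per day = releases / days
= 590 / 30
= 19.667 deploys/day
(equivalently, 137.67 deploys/week)

19.667 deploys/day


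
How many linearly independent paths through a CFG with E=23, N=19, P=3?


Formula: V(G) = E - N + 2P
V(G) = 23 - 19 + 2*3
V(G) = 4 + 6
V(G) = 10

10


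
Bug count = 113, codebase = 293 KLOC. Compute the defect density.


Defect density = defects / KLOC
Defect density = 113 / 293
Defect density = 0.386 defects/KLOC

0.386 defects/KLOC


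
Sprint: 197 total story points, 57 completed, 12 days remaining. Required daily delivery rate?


Formula: Required rate = Remaining points / Days left
Remaining = 197 - 57 = 140 points
Required rate = 140 / 12 = 11.67 points/day

11.67 points/day


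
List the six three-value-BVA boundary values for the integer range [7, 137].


Range: [7, 137]
Boundaries: just below min, min, min+1, max-1, max, just above max
Values: [6, 7, 8, 136, 137, 138]

[6, 7, 8, 136, 137, 138]


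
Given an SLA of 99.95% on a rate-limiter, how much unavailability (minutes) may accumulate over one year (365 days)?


Formula: allowed downtime = period * (100 - SLA) / 100
Period (year (365 days)) = 525600 minutes
Unavailability fraction = (100 - 99.95) / 100
Allowed downtime = 525600 * (100 - 99.95) / 100
Allowed downtime = 262.8 minutes

262.8 minutes


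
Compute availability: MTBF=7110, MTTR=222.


Availability = MTBF / (MTBF + MTTR)
Availability = 7110 / (7110 + 222)
Availability = 7110 / 7332
Availability = 96.9722%

96.9722%


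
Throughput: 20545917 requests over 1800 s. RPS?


Formula: throughput = requests / seconds
throughput = 20545917 / 1800
throughput = 11414.4 requests/second

11414.4 requests/second


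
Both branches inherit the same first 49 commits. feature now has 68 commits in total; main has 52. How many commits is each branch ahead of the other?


Common ancestor: commit #49
feature commits after divergence: 68 - 49 = 19
main commits after divergence: 52 - 49 = 3
feature is 19 commits ahead of main
main is 3 commits ahead of feature

feature ahead: 19, main ahead: 3


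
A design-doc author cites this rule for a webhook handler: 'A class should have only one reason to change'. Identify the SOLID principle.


This describes the Single Responsibility Principle (SRP)

Single Responsibility Principle (SRP)


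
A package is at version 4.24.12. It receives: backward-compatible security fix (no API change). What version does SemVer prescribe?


Current: 4.24.12
Change category: 'backward-compatible security fix (no API change)' → patch bump
SemVer rule: patch bump → increment PATCH (MAJOR and MINOR unchanged)
New: 4.24.13

4.24.13


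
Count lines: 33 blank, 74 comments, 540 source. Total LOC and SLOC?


Total LOC = blank + comment + code
Total LOC = 33 + 74 + 540 = 647
SLOC (source only) = code = 540

Total LOC: 647, SLOC: 540


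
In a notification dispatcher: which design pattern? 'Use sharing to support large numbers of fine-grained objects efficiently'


This matches the Flyweight pattern

Flyweight


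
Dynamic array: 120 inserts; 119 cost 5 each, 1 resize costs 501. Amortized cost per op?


Formula: Amortized cost = Total cost / Operations
Total cost = (119 * 5) + (1 * 501)
Total cost = 595 + 501 = 1096
Amortized = 1096 / 120 = 9.1333

9.1333


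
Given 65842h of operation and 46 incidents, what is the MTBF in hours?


Formula: MTBF = Total operating time / Number of failures
MTBF = 65842 / 46
MTBF = 1431.35 hours

1431.35 hours


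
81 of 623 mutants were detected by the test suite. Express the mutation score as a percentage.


Mutation score = killed / total * 100
Mutation score = 81 / 623 * 100
Mutation score = 13.0%

13.0%


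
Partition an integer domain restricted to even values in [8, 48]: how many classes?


Constraint: even integers in [8, 48]
Class 1: x < 8 — out-of-range invalid
Class 2: x in [8,48] but odd — wrong type invalid
Class 3: x in [8,48] and even — valid
Class 4: x > 48 — out-of-range invalid
Total equivalence classes: 4

4 equivalence classes


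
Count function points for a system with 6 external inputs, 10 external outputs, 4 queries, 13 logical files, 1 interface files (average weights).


UFP = EI*4 + EO*5 + EQ*4 + ILF*10 + EIF*7
UFP = 6*4 + 10*5 + 4*4 + 13*10 + 1*7
UFP = 24 + 50 + 16 + 130 + 7
UFP = 227

227


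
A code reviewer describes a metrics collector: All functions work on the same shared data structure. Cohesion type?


Reasoning: Functions share data
Type: Communicational cohesion

Communicational cohesion


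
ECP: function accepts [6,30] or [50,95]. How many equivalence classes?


Valid ranges: [6,30] and [50,95]
Class 1: x < 6 — invalid
Class 2: 6 ≤ x ≤ 30 — valid
Class 3: 30 < x < 50 — invalid (gap between ranges)
Class 4: 50 ≤ x ≤ 95 — valid
Class 5: x > 95 — invalid
Total equivalence classes: 5

5 equivalence classes
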